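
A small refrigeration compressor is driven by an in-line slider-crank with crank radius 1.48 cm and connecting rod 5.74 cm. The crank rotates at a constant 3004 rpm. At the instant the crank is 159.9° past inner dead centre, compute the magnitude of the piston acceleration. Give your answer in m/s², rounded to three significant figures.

ω = 2π·3004/60 = 314.6 rad/s
x(θ) = r cosθ + √(L² − r² sin²θ); with ω constant, a = ω²·d²x/dθ².
d²x/dθ² = −r cosθ − r²(cos2θ)/√u − r⁴ sin²2θ/(4u^{3/2}),  u = L² − r² sin²θ = 0.00326889 m².
Substituting r = 0.0148 m, L = 0.0574 m, θ = 159.9°: d²x/dθ² = +0.010946 m.
a = ω²·d²x/dθ² = (314.6)²·(+0.010946) = +1083.2 m/s²;  |a| = 1083.2 m/s².

1080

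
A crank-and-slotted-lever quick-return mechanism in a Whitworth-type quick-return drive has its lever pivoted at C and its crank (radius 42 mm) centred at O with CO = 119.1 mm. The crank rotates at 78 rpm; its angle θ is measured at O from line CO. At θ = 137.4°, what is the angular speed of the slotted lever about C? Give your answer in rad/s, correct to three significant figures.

ω = 8.168 rad/s (from 78 rpm).
Crank pin A relative to C: A = (d + r cosθ, r sinθ); lever angle φ = atan2(r sinθ, d + r cosθ).
Differentiating tanφ: φ̇ = rω(d cosθ + r)/(d² + r² + 2dr cosθ).
d² + r² + 2dr cosθ = |CA|² = 0.0085846 m²;  d cosθ + r = -0.045669 m.
|ω_lever| = |0.042·8.168·-0.045669| / 0.0085846 = 1.8251 rad/s.

1.83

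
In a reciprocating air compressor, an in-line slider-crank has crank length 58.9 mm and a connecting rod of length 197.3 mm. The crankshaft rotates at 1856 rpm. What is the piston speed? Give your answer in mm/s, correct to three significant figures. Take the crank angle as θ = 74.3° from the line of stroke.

12000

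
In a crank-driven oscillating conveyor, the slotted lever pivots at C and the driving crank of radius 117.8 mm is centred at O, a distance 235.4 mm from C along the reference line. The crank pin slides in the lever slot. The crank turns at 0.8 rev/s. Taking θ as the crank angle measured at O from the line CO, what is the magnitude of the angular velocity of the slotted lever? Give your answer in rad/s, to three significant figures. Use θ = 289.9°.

1.33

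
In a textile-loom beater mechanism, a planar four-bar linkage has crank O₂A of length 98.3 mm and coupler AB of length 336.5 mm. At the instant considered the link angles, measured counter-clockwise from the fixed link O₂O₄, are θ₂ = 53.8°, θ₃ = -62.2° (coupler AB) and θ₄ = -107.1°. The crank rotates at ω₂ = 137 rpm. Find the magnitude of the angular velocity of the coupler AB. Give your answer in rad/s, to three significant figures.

1.94

ω₂ = 14.35 rad/s (from 137 rpm).
Differentiating the loop-closure r₂e^{iθ₂}+r₃e^{iθ₃}=r₁+r₄e^{iθ₄} gives r₂ω₂e^{iθ₂}+r₃ω₃e^{iθ₃}=r₄ω₄e^{iθ₄}.
Eliminating the other unknown: ω₃ = r₂ω₂ sin(θ₄−θ₂) / [r₃ sin(θ₃−θ₄)].
Numerator sine = -0.32722; denominator sine = +0.70587.
Result = 0.0983·14.35·(-0.32722) / (0.3365·(+0.70587)) = -1.9428 rad/s; magnitude 1.9428 rad/s.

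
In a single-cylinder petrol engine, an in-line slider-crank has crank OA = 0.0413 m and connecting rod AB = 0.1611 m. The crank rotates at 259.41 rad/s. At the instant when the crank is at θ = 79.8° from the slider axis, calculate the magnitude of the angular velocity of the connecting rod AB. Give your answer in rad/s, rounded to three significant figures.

ω = 259.4 rad/s
The rod makes angle φ with the slider axis where L sinφ = r sinθ; differentiating, L cosφ·φ̇ = r ω cosθ.
L cosφ = √(L² − r² sin²θ) = 0.15589 m.
|ω_rod| = r ω |cosθ| / √(L² − r² sin²θ) = 0.0413·259.4·0.17708/0.15589 = 12.17 rad/s.

12.2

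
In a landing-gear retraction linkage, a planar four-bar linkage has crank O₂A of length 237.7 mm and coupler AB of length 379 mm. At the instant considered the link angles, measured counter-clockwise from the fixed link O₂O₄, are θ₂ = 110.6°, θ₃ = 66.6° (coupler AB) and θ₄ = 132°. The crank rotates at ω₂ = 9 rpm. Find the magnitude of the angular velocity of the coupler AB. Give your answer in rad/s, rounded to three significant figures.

0.237

ω₂ = 0.9425 rad/s (from 9 rpm).
Differentiating the loop-closure r₂e^{iθ₂}+r₃e^{iθ₃}=r₁+r₄e^{iθ₄} gives r₂ω₂e^{iθ₂}+r₃ω₃e^{iθ₃}=r₄ω₄e^{iθ₄}.
Eliminating the other unknown: ω₃ = r₂ω₂ sin(θ₄−θ₂) / [r₃ sin(θ₃−θ₄)].
Numerator sine = +0.36488; denominator sine = -0.90924.
Result = 0.2377·0.9425·(+0.36488) / (0.379·(-0.90924)) = -0.23721 rad/s; magnitude 0.23721 rad/s.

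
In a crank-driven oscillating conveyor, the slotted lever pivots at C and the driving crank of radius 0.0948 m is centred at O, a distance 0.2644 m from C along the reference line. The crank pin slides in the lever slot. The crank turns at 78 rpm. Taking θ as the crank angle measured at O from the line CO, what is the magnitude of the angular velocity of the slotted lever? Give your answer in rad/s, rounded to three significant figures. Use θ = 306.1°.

1.79

ω = 8.168 rad/s (from 78 rpm).
Crank pin A relative to C: A = (d + r cosθ, r sinθ); lever angle φ = atan2(r sinθ, d + r cosθ).
Differentiating tanφ: φ̇ = rω(d cosθ + r)/(d² + r² + 2dr cosθ).
d² + r² + 2dr cosθ = |CA|² = 0.108431 m²;  d cosθ + r = +0.25058 m.
|ω_lever| = |0.0948·8.168·+0.25058| / 0.108431 = 1.7895 rad/s.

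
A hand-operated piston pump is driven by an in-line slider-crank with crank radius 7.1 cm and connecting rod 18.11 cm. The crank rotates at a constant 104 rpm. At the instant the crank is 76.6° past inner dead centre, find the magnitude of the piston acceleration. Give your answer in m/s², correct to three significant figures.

ω = 2π·104/60 = 10.89 rad/s
x(θ) = r cosθ + √(L² − r² sin²θ); with ω constant, a = ω²·d²x/dθ².
d²x/dθ² = −r cosθ − r²(cos2θ)/√u − r⁴ sin²2θ/(4u^{3/2}),  u = L² − r² sin²θ = 0.0280269 m².
Substituting r = 0.071 m, L = 0.1811 m, θ = 76.6°: d²x/dθ² = +0.010148 m.
a = ω²·d²x/dθ² = (10.89)²·(+0.010148) = +1.2036 m/s²;  |a| = 1.2036 m/s².

1.20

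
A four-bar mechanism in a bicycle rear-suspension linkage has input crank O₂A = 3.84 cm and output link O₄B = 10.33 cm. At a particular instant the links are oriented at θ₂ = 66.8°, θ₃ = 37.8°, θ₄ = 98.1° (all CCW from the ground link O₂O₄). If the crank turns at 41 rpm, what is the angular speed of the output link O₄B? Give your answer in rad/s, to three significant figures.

0.891

ω₂ = 4.294 rad/s (from 41 rpm).
Differentiating the loop-closure r₂e^{iθ₂}+r₃e^{iθ₃}=r₁+r₄e^{iθ₄} gives r₂ω₂e^{iθ₂}+r₃ω₃e^{iθ₃}=r₄ω₄e^{iθ₄}.
Eliminating the other unknown: ω₄ = r₂ω₂ sin(θ₂−θ₃) / [r₄ sin(θ₄−θ₃)].
Numerator sine = +0.48481; denominator sine = +0.86863.
Result = 0.0384·4.294·(+0.48481) / (0.1033·(+0.86863)) = +0.8908 rad/s; magnitude 0.8908 rad/s.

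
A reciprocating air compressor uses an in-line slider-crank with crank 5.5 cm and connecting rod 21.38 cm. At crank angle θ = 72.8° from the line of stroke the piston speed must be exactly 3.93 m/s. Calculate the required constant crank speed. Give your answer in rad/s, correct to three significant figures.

69.4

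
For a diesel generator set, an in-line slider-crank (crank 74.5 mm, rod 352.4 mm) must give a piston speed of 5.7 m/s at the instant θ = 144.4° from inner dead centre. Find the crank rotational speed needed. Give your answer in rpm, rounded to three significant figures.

1520

For an in-line slider-crank, |v_piston| = rω|sinθ|·[1 + r cosθ/√(L² − r² sin²θ)].
With r = 0.0745 m, L = 0.3524 m, θ = 144.4°: the bracketed kinematic factor |dx/dθ| = 0.035856 m.
ω = v/|dx/dθ| = 5.7/0.035856 = 158.97 rad/s.
N = 60ω/(2π) = 1518 rpm.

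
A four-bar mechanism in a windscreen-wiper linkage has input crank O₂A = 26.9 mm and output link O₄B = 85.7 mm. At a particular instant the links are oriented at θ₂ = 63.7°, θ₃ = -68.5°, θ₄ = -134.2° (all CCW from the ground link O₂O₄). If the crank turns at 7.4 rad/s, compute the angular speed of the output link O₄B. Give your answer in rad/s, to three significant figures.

ω₂ = 7.4 rad/s
Differentiating the loop-closure r₂e^{iθ₂}+r₃e^{iθ₃}=r₁+r₄e^{iθ₄} gives r₂ω₂e^{iθ₂}+r₃ω₃e^{iθ₃}=r₄ω₄e^{iθ₄}.
Eliminating the other unknown: ω₄ = r₂ω₂ sin(θ₂−θ₃) / [r₄ sin(θ₄−θ₃)].
Numerator sine = +0.74080; denominator sine = -0.91140.
Result = 0.0269·7.4·(+0.74080) / (0.0857·(-0.91140)) = -1.888 rad/s; magnitude 1.888 rad/s.

1.89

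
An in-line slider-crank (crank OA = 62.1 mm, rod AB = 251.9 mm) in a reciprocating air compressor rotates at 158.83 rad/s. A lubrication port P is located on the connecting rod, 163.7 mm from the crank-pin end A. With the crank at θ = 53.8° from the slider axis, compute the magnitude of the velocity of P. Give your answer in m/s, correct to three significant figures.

8.96

ω = 158.8 rad/s.  Crank-pin speed |V_A| = rω = 9.8633 m/s, perpendicular to OA.
Rod angle: sinφ = −(r/L) sinθ ⇒ φ = -11.475°; ω_rod = −rω cosθ/√(L²−r²sin²θ) = -23.597 rad/s.
V_P = V_A + ω_rod × AP, with AP = 0.1637 m along the rod.
Components: V_Px = −rω sinθ − a·ω_rod·sinφ = -8.7278 m/s;  V_Py = rω cosθ + a·ω_rod·cosφ = +2.0397 m/s.
|V_P| = √(V_Px² + V_Py²) = 8.963 m/s.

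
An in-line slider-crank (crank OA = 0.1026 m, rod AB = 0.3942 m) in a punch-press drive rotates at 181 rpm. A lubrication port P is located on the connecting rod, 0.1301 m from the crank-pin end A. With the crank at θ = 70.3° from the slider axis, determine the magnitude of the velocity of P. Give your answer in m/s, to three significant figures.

ω = 18.95 rad/s.  Crank-pin speed |V_A| = rω = 1.9447 m/s, perpendicular to OA.
Rod angle: sinφ = −(r/L) sinθ ⇒ φ = -14.184°; ω_rod = −rω cosθ/√(L²−r²sin²θ) = -1.7153 rad/s.
V_P = V_A + ω_rod × AP, with AP = 0.1301 m along the rod.
Components: V_Px = −rω sinθ − a·ω_rod·sinφ = -1.8856 m/s;  V_Py = rω cosθ + a·ω_rod·cosφ = +0.4392 m/s.
|V_P| = √(V_Px² + V_Py²) = 1.936 m/s.

1.94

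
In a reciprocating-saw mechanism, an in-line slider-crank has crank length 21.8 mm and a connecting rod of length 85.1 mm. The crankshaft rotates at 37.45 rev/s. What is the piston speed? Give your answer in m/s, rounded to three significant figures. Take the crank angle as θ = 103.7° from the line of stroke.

4.67

ω = 2π·37.5 = 235.3 rad/s
For an in-line slider-crank, x = r cosθ + √(L² − r² sin²θ), so v = −rω sinθ·[1 + r cosθ/√(L² − r² sin²θ)].
With r = 0.0218 m, L = 0.0851 m, θ = 103.7°: √(L² − r² sin²θ) = 0.082422 m.
v = −0.0218·235.3·0.97155·[1 + 0.0218·-0.23684/0.082422] = -4.6715 m/s.
|v| = 4.6715 m/s.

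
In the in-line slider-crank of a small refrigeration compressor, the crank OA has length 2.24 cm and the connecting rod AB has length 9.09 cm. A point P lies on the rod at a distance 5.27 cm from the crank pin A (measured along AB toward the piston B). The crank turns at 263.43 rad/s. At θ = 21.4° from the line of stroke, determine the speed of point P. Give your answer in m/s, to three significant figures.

3.36

ω = 263.4 rad/s.  Crank-pin speed |V_A| = rω = 5.9008 m/s, perpendicular to OA.
Rod angle: sinφ = −(r/L) sinθ ⇒ φ = -5.159°; ω_rod = −rω cosθ/√(L²−r²sin²θ) = -60.686 rad/s.
V_P = V_A + ω_rod × AP, with AP = 0.0527 m along the rod.
Components: V_Px = −rω sinθ − a·ω_rod·sinφ = -2.4406 m/s;  V_Py = rω cosθ + a·ω_rod·cosφ = +2.3088 m/s.
|V_P| = √(V_Px² + V_Py²) = 3.3597 m/s.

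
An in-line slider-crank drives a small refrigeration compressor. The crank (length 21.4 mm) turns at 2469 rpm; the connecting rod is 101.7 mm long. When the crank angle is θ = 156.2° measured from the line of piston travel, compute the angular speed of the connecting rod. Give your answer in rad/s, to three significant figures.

50.0

ω = 258.6 rad/s (converted from 2469 rpm).
The rod makes angle φ with the slider axis where L sinφ = r sinθ; differentiating, L cosφ·φ̇ = r ω cosθ.
L cosφ = √(L² − r² sin²θ) = 0.10133 m.
|ω_rod| = r ω |cosθ| / √(L² − r² sin²θ) = 0.0214·258.6·0.91496/0.10133 = 49.959 rad/s.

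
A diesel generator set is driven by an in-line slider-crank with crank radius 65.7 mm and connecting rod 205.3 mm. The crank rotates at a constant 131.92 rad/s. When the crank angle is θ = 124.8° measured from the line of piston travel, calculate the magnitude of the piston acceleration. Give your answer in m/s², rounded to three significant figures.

776

ω = 131.9 rad/s
x(θ) = r cosθ + √(L² − r² sin²θ); with ω constant, a = ω²·d²x/dθ².
d²x/dθ² = −r cosθ − r²(cos2θ)/√u − r⁴ sin²2θ/(4u^{3/2}),  u = L² − r² sin²θ = 0.0392375 m².
Substituting r = 0.0657 m, L = 0.2053 m, θ = 124.8°: d²x/dθ² = +0.044565 m.
a = ω²·d²x/dθ² = (131.9)²·(+0.044565) = +775.56 m/s²;  |a| = 775.56 m/s².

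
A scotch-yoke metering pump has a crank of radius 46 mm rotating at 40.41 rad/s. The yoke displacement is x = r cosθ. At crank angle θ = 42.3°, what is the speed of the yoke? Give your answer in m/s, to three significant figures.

ω = 40.41 rad/s
x = r cosθ ⇒ ẋ = −rω sinθ.
|v| = rω|sinθ| = 0.046·40.41·|sin 42.3°| = 1.251 m/s.

1.25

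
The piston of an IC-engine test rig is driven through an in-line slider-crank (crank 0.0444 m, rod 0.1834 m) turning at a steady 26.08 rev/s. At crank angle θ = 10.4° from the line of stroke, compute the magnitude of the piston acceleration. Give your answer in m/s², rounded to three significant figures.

1440

ω = 2π·26.1 = 163.9 rad/s
x(θ) = r cosθ + √(L² − r² sin²θ); with ω constant, a = ω²·d²x/dθ².
d²x/dθ² = −r cosθ − r²(cos2θ)/√u − r⁴ sin²2θ/(4u^{3/2}),  u = L² − r² sin²θ = 0.0335713 m².
Substituting r = 0.0444 m, L = 0.1834 m, θ = 10.4°: d²x/dθ² = -0.053749 m.
a = ω²·d²x/dθ² = (163.9)²·(-0.053749) = -1443.2 m/s²;  |a| = 1443.2 m/s².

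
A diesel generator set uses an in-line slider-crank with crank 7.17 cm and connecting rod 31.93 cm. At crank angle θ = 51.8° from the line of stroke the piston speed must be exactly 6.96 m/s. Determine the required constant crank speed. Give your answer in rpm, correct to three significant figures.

For an in-line slider-crank, |v_piston| = rω|sinθ|·[1 + r cosθ/√(L² − r² sin²θ)].
With r = 0.0717 m, L = 0.3193 m, θ = 51.8°: the bracketed kinematic factor |dx/dθ| = 0.064295 m.
ω = v/|dx/dθ| = 6.96/0.064295 = 108.25 rad/s.
N = 60ω/(2π) = 1033.7 rpm.

1030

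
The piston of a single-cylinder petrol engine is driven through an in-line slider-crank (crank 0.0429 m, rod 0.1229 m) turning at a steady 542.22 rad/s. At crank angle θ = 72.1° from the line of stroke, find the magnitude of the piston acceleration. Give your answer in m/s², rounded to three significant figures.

146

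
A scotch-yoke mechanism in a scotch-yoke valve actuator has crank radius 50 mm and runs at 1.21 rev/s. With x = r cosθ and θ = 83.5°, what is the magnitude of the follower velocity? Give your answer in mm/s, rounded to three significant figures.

ω = 7.603 rad/s (from 1.21 rev/s).
x = r cosθ ⇒ ẋ = −rω sinθ.
|v| = rω|sinθ| = 0.05·7.603·|sin 83.5°| = 0.37769 m/s = 377.69 mm/s.

378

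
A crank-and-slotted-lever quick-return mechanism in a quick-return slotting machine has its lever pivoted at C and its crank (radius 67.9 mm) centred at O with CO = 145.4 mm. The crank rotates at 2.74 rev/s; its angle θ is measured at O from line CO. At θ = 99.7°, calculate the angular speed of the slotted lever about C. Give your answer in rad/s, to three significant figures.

2.26

ω = 17.22 rad/s (from 2.74 rev/s).
Crank pin A relative to C: A = (d + r cosθ, r sinθ); lever angle φ = atan2(r sinθ, d + r cosθ).
Differentiating tanφ: φ̇ = rω(d cosθ + r)/(d² + r² + 2dr cosθ).
d² + r² + 2dr cosθ = |CA|² = 0.0224247 m²;  d cosθ + r = +0.043402 m.
|ω_lever| = |0.0679·17.22·+0.043402| / 0.0224247 = 2.2625 rad/s.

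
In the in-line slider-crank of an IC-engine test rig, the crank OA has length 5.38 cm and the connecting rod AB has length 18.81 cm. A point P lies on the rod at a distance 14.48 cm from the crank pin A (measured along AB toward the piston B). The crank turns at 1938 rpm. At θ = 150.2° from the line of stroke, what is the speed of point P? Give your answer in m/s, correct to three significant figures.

ω = 202.9 rad/s.  Crank-pin speed |V_A| = rω = 10.919 m/s, perpendicular to OA.
Rod angle: sinφ = −(r/L) sinθ ⇒ φ = -8.172°; ω_rod = −rω cosθ/√(L²−r²sin²θ) = +50.887 rad/s.
V_P = V_A + ω_rod × AP, with AP = 0.1448 m along the rod.
Components: V_Px = −rω sinθ − a·ω_rod·sinφ = -4.3788 m/s;  V_Py = rω cosθ + a·ω_rod·cosφ = -2.1811 m/s.
|V_P| = √(V_Px² + V_Py²) = 4.892 m/s.

4.89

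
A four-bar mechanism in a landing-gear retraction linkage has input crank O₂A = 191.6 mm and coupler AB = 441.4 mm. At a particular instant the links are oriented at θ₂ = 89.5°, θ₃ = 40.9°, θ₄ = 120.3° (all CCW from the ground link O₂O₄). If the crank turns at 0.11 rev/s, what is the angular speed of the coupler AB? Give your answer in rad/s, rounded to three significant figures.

0.156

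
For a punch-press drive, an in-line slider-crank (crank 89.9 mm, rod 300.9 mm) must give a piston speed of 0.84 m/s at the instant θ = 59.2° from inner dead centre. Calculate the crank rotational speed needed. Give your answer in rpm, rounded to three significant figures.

89.7

For an in-line slider-crank, |v_piston| = rω|sinθ|·[1 + r cosθ/√(L² − r² sin²θ)].
With r = 0.0899 m, L = 0.3009 m, θ = 59.2°: the bracketed kinematic factor |dx/dθ| = 0.089443 m.
ω = v/|dx/dθ| = 0.84/0.089443 = 9.3914 rad/s.
N = 60ω/(2π) = 89.682 rpm.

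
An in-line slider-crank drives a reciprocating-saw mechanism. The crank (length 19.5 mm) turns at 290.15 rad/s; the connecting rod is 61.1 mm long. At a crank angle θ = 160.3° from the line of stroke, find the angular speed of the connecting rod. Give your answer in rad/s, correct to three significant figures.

ω = 290.1 rad/s
The rod makes angle φ with the slider axis where L sinφ = r sinθ; differentiating, L cosφ·φ̇ = r ω cosθ.
L cosφ = √(L² − r² sin²θ) = 0.060745 m.
|ω_rod| = r ω |cosθ| / √(L² − r² sin²θ) = 0.0195·290.1·0.94147/0.060745 = 87.69 rad/s.

87.7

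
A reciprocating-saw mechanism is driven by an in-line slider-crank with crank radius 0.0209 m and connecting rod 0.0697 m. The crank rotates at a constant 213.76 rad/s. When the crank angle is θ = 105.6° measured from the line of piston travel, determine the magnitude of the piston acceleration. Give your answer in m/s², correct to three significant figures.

511

ω = 213.8 rad/s
x(θ) = r cosθ + √(L² − r² sin²θ); with ω constant, a = ω²·d²x/dθ².
d²x/dθ² = −r cosθ − r²(cos2θ)/√u − r⁴ sin²2θ/(4u^{3/2}),  u = L² − r² sin²θ = 0.00445287 m².
Substituting r = 0.0209 m, L = 0.0697 m, θ = 105.6°: d²x/dθ² = +0.011177 m.
a = ω²·d²x/dθ² = (213.8)²·(+0.011177) = +510.69 m/s²;  |a| = 510.69 m/s².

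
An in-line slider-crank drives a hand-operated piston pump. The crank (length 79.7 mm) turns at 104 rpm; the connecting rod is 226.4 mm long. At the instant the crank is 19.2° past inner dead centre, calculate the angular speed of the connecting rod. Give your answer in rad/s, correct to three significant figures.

3.65

ω = 10.89 rad/s (converted from 104 rpm).
The rod makes angle φ with the slider axis where L sinφ = r sinθ; differentiating, L cosφ·φ̇ = r ω cosθ.
L cosφ = √(L² − r² sin²θ) = 0.22488 m.
|ω_rod| = r ω |cosθ| / √(L² − r² sin²θ) = 0.0797·10.89·0.94438/0.22488 = 3.6452 rad/s.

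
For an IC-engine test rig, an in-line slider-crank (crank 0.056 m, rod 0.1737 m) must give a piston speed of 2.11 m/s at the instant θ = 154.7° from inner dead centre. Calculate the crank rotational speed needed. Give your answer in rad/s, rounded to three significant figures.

For an in-line slider-crank, |v_piston| = rω|sinθ|·[1 + r cosθ/√(L² − r² sin²θ)].
With r = 0.056 m, L = 0.1737 m, θ = 154.7°: the bracketed kinematic factor |dx/dθ| = 0.016889 m.
ω = v/|dx/dθ| = 2.11/0.016889 = 124.93 rad/s.

125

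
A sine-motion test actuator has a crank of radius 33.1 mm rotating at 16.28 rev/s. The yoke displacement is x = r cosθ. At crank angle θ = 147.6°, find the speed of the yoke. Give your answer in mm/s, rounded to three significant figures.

ω = 102.3 rad/s (from 16.28 rev/s).
x = r cosθ ⇒ ẋ = −rω sinθ.
|v| = rω|sinθ| = 0.0331·102.3·|sin 147.6°| = 1.8142 m/s = 1814.2 mm/s.

1810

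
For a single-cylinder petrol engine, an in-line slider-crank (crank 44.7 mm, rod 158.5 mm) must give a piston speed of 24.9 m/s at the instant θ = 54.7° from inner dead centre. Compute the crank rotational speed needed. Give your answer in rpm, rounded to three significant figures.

5580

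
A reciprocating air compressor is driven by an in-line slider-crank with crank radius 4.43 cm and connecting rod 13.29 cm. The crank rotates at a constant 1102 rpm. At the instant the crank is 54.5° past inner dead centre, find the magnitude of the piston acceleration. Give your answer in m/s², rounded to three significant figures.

ω = 2π·1102/60 = 115.4 rad/s
x(θ) = r cosθ + √(L² − r² sin²θ); with ω constant, a = ω²·d²x/dθ².
d²x/dθ² = −r cosθ − r²(cos2θ)/√u − r⁴ sin²2θ/(4u^{3/2}),  u = L² − r² sin²θ = 0.0163617 m².
Substituting r = 0.0443 m, L = 0.1329 m, θ = 54.5°: d²x/dθ² = -0.021141 m.
a = ω²·d²x/dθ² = (115.4)²·(-0.021141) = -281.55 m/s²;  |a| = 281.55 m/s².

282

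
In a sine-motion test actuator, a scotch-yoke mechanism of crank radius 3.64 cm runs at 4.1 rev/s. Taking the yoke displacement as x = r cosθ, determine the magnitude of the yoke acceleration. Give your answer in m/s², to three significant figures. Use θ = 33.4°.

ω = 25.76 rad/s (from 4.1 rev/s).
x = r cosθ ⇒ ẍ = −rω² cosθ (ω constant).
|a| = rω²|cosθ| = 0.0364·(25.76)²·|cos 33.4°| = 20.167 m/s².

20.2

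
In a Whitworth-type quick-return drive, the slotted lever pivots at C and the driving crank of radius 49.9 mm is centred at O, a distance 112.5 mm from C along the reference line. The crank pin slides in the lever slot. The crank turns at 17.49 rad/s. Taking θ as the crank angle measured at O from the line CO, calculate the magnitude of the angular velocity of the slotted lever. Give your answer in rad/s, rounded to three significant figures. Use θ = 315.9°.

ω = 17.49 rad/s
Crank pin A relative to C: A = (d + r cosθ, r sinθ); lever angle φ = atan2(r sinθ, d + r cosθ).
Differentiating tanφ: φ̇ = rω(d cosθ + r)/(d² + r² + 2dr cosθ).
d² + r² + 2dr cosθ = |CA|² = 0.023209 m²;  d cosθ + r = +0.13069 m.
|ω_lever| = |0.0499·17.49·+0.13069| / 0.023209 = 4.9144 rad/s.

4.91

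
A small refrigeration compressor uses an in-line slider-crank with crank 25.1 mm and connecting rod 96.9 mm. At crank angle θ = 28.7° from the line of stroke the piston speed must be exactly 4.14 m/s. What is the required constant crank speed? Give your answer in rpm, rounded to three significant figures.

2670

For an in-line slider-crank, |v_piston| = rω|sinθ|·[1 + r cosθ/√(L² − r² sin²θ)].
With r = 0.0251 m, L = 0.0969 m, θ = 28.7°: the bracketed kinematic factor |dx/dθ| = 0.014814 m.
ω = v/|dx/dθ| = 4.14/0.014814 = 279.47 rad/s.
N = 60ω/(2π) = 2668.7 rpm.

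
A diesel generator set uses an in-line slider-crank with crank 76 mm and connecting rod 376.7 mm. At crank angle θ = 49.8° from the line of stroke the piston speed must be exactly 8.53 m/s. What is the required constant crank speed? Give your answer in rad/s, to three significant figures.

130

For an in-line slider-crank, |v_piston| = rω|sinθ|·[1 + r cosθ/√(L² − r² sin²θ)].
With r = 0.076 m, L = 0.3767 m, θ = 49.8°: the bracketed kinematic factor |dx/dθ| = 0.065699 m.
ω = v/|dx/dθ| = 8.53/0.065699 = 129.83 rad/s.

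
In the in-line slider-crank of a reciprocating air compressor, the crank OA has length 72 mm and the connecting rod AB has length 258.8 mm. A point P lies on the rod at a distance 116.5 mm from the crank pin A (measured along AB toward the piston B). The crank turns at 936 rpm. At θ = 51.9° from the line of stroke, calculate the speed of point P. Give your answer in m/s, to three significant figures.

6.45

ω = 98.02 rad/s.  Crank-pin speed |V_A| = rω = 7.0573 m/s, perpendicular to OA.
Rod angle: sinφ = −(r/L) sinθ ⇒ φ = -12.646°; ω_rod = −rω cosθ/√(L²−r²sin²θ) = -17.244 rad/s.
V_P = V_A + ω_rod × AP, with AP = 0.1165 m along the rod.
Components: V_Px = −rω sinθ − a·ω_rod·sinφ = -5.9934 m/s;  V_Py = rω cosθ + a·ω_rod·cosφ = +2.3944 m/s.
|V_P| = √(V_Px² + V_Py²) = 6.454 m/s.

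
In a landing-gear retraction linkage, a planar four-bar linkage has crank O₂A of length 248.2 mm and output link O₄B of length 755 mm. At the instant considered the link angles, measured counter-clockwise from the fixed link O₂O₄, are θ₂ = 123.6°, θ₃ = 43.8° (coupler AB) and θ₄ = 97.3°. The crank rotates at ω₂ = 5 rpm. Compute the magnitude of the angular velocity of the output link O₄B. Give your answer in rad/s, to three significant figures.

0.211

ω₂ = 0.5236 rad/s (from 5 rpm).
Differentiating the loop-closure r₂e^{iθ₂}+r₃e^{iθ₃}=r₁+r₄e^{iθ₄} gives r₂ω₂e^{iθ₂}+r₃ω₃e^{iθ₃}=r₄ω₄e^{iθ₄}.
Eliminating the other unknown: ω₄ = r₂ω₂ sin(θ₂−θ₃) / [r₄ sin(θ₄−θ₃)].
Numerator sine = +0.98420; denominator sine = +0.80386.
Result = 0.2482·0.5236·(+0.98420) / (0.755·(+0.80386)) = +0.21074 rad/s; magnitude 0.21074 rad/s.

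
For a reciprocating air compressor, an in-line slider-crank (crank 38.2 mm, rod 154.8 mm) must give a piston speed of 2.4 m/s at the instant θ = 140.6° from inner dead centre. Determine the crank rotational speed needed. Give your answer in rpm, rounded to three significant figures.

1170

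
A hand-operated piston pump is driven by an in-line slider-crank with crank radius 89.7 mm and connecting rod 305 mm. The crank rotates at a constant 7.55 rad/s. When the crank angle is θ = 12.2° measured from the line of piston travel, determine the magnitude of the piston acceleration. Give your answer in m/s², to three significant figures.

ω = 7.55 rad/s
x(θ) = r cosθ + √(L² − r² sin²θ); with ω constant, a = ω²·d²x/dθ².
d²x/dθ² = −r cosθ − r²(cos2θ)/√u − r⁴ sin²2θ/(4u^{3/2}),  u = L² − r² sin²θ = 0.0926657 m².
Substituting r = 0.0897 m, L = 0.305 m, θ = 12.2°: d²x/dθ² = -0.11184 m.
a = ω²·d²x/dθ² = (7.55)²·(-0.11184) = -6.3753 m/s²;  |a| = 6.3753 m/s².

6.38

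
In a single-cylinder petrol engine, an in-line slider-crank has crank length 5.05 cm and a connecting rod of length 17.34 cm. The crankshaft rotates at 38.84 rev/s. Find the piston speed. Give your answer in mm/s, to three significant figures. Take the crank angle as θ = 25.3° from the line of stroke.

ω = 2π·38.8 = 244 rad/s
For an in-line slider-crank, x = r cosθ + √(L² − r² sin²θ), so v = −rω sinθ·[1 + r cosθ/√(L² − r² sin²θ)].
With r = 0.0505 m, L = 0.1734 m, θ = 25.3°: √(L² − r² sin²θ) = 0.17205 m.
v = −0.0505·244·0.42736·[1 + 0.0505·0.90408/0.17205] = -6.6643 m/s.
|v| = 6.6643 m/s = 6664.3 mm/s.

6660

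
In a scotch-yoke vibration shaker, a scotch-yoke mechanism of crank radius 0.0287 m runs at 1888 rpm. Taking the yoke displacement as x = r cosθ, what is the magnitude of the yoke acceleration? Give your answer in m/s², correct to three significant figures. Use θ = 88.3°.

ω = 197.7 rad/s (from 1888 rpm).
x = r cosθ ⇒ ẍ = −rω² cosθ (ω constant).
|a| = rω²|cosθ| = 0.0287·(197.7)²·|cos 88.3°| = 33.282 m/s².

33.3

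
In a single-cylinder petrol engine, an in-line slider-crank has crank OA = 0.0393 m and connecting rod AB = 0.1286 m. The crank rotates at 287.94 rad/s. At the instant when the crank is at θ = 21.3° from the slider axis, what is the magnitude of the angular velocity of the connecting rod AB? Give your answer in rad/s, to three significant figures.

82.5

ω = 287.9 rad/s
The rod makes angle φ with the slider axis where L sinφ = r sinθ; differentiating, L cosφ·φ̇ = r ω cosθ.
L cosφ = √(L² − r² sin²θ) = 0.12781 m.
|ω_rod| = r ω |cosθ| / √(L² − r² sin²θ) = 0.0393·287.9·0.93169/0.12781 = 82.493 rad/s.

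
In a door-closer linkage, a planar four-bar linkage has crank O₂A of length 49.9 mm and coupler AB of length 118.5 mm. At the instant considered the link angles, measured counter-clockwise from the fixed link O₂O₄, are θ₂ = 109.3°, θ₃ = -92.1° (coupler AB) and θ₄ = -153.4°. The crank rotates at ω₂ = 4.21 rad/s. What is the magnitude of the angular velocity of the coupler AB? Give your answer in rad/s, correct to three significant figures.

2.00

ω₂ = 4.21 rad/s
Differentiating the loop-closure r₂e^{iθ₂}+r₃e^{iθ₃}=r₁+r₄e^{iθ₄} gives r₂ω₂e^{iθ₂}+r₃ω₃e^{iθ₃}=r₄ω₄e^{iθ₄}.
Eliminating the other unknown: ω₃ = r₂ω₂ sin(θ₄−θ₂) / [r₃ sin(θ₃−θ₄)].
Numerator sine = +0.99189; denominator sine = +0.87715.
Result = 0.0499·4.21·(+0.99189) / (0.1185·(+0.87715)) = +2.0047 rad/s; magnitude 2.0047 rad/s.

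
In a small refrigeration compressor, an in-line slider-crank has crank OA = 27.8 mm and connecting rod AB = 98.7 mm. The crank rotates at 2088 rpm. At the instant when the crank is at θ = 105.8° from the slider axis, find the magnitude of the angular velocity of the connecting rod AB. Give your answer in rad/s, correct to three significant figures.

17.4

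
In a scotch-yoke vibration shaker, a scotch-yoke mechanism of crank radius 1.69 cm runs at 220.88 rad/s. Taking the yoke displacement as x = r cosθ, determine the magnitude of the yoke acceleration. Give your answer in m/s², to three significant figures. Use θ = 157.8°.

763

ω = 220.9 rad/s
x = r cosθ ⇒ ẍ = −rω² cosθ (ω constant).
|a| = rω²|cosθ| = 0.0169·(220.9)²·|cos 157.8°| = 763.4 m/s².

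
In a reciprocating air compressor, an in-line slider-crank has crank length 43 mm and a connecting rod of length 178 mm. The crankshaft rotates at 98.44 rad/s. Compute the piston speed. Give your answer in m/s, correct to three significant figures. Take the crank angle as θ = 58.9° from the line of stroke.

ω = 98.44 rad/s
For an in-line slider-crank, x = r cosθ + √(L² − r² sin²θ), so v = −rω sinθ·[1 + r cosθ/√(L² − r² sin²θ)].
With r = 0.043 m, L = 0.178 m, θ = 58.9°: √(L² − r² sin²θ) = 0.17415 m.
v = −0.043·98.44·0.85627·[1 + 0.043·0.51653/0.17415] = -4.0868 m/s.
|v| = 4.0868 m/s.

4.09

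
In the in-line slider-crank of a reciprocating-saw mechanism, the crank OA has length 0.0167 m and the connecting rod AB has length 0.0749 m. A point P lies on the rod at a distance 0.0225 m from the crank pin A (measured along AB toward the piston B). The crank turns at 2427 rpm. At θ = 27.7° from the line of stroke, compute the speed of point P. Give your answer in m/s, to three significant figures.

3.36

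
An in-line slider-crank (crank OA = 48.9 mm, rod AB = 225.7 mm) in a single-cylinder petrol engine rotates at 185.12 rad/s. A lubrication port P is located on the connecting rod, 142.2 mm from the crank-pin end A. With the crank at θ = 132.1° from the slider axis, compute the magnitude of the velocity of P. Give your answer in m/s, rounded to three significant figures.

6.49

ω = 185.1 rad/s.  Crank-pin speed |V_A| = rω = 9.0524 m/s, perpendicular to OA.
Rod angle: sinφ = −(r/L) sinθ ⇒ φ = -9.251°; ω_rod = −rω cosθ/√(L²−r²sin²θ) = +27.244 rad/s.
V_P = V_A + ω_rod × AP, with AP = 0.1422 m along the rod.
Components: V_Px = −rω sinθ − a·ω_rod·sinφ = -6.0939 m/s;  V_Py = rω cosθ + a·ω_rod·cosφ = -2.2453 m/s.
|V_P| = √(V_Px² + V_Py²) = 6.4943 m/s.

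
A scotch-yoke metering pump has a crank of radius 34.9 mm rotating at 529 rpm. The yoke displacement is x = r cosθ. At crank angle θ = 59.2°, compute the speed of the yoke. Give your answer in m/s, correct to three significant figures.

1.66

ω = 55.4 rad/s (from 529 rpm).
x = r cosθ ⇒ ẋ = −rω sinθ.
|v| = rω|sinθ| = 0.0349·55.4·|sin 59.2°| = 1.6607 m/s.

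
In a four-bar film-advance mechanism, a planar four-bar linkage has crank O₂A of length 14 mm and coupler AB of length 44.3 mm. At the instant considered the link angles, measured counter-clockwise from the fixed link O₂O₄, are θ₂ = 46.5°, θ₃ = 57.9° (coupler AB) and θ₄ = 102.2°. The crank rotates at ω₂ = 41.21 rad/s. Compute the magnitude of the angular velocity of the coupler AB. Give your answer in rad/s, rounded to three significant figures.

15.4

ω₂ = 41.21 rad/s
Differentiating the loop-closure r₂e^{iθ₂}+r₃e^{iθ₃}=r₁+r₄e^{iθ₄} gives r₂ω₂e^{iθ₂}+r₃ω₃e^{iθ₃}=r₄ω₄e^{iθ₄}.
Eliminating the other unknown: ω₃ = r₂ω₂ sin(θ₄−θ₂) / [r₃ sin(θ₃−θ₄)].
Numerator sine = +0.82610; denominator sine = -0.69842.
Result = 0.014·41.21·(+0.82610) / (0.0443·(-0.69842)) = -15.404 rad/s; magnitude 15.404 rad/s.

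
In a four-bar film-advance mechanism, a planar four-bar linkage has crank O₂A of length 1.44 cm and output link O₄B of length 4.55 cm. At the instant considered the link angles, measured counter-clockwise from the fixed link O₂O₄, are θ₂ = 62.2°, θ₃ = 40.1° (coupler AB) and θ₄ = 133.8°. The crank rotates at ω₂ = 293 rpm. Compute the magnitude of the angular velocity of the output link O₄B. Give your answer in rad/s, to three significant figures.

3.66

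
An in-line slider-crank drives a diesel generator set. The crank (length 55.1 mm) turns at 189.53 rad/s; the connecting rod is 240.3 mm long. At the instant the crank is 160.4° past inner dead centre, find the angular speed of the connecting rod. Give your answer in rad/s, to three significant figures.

41.1

ω = 189.5 rad/s
The rod makes angle φ with the slider axis where L sinφ = r sinθ; differentiating, L cosφ·φ̇ = r ω cosθ.
L cosφ = √(L² − r² sin²θ) = 0.23959 m.
|ω_rod| = r ω |cosθ| / √(L² − r² sin²θ) = 0.0551·189.5·0.94206/0.23959 = 41.062 rad/s.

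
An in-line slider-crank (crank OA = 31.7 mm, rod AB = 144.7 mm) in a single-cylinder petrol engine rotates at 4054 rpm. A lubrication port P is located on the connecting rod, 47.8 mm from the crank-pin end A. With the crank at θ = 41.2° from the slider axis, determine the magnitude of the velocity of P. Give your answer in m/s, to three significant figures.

11.6

ω = 424.5 rad/s.  Crank-pin speed |V_A| = rω = 13.458 m/s, perpendicular to OA.
Rod angle: sinφ = −(r/L) sinθ ⇒ φ = -8.297°; ω_rod = −rω cosθ/√(L²−r²sin²θ) = -70.718 rad/s.
V_P = V_A + ω_rod × AP, with AP = 0.0478 m along the rod.
Components: V_Px = −rω sinθ − a·ω_rod·sinφ = -9.3522 m/s;  V_Py = rω cosθ + a·ω_rod·cosφ = +6.7809 m/s.
|V_P| = √(V_Px² + V_Py²) = 11.552 m/s.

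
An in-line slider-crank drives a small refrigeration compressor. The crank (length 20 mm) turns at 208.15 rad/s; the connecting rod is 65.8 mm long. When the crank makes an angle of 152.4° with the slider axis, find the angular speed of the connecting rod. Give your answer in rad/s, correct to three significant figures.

56.6

ω = 208.2 rad/s
The rod makes angle φ with the slider axis where L sinφ = r sinθ; differentiating, L cosφ·φ̇ = r ω cosθ.
L cosφ = √(L² − r² sin²θ) = 0.065144 m.
|ω_rod| = r ω |cosθ| / √(L² − r² sin²θ) = 0.02·208.2·0.88620/0.065144 = 56.632 rad/s.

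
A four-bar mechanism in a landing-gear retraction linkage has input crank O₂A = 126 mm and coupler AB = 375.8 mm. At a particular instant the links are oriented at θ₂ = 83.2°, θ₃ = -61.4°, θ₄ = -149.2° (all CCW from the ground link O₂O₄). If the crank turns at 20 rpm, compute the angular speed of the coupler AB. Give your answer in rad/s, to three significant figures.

ω₂ = 2.094 rad/s (from 20 rpm).
Differentiating the loop-closure r₂e^{iθ₂}+r₃e^{iθ₃}=r₁+r₄e^{iθ₄} gives r₂ω₂e^{iθ₂}+r₃ω₃e^{iθ₃}=r₄ω₄e^{iθ₄}.
Eliminating the other unknown: ω₃ = r₂ω₂ sin(θ₄−θ₂) / [r₃ sin(θ₃−θ₄)].
Numerator sine = +0.79229; denominator sine = +0.99926.
Result = 0.126·2.094·(+0.79229) / (0.3758·(+0.99926)) = +0.55677 rad/s; magnitude 0.55677 rad/s.

0.557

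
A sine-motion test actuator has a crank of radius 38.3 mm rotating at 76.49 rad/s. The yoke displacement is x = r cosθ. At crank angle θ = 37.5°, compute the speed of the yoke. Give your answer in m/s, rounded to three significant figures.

1.78

ω = 76.49 rad/s
x = r cosθ ⇒ ẋ = −rω sinθ.
|v| = rω|sinθ| = 0.0383·76.49·|sin 37.5°| = 1.7834 m/s.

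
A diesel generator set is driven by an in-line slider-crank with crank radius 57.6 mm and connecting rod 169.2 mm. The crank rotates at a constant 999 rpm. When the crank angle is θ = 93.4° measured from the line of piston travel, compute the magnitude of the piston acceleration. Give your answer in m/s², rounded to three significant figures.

264

ω = 2π·999/60 = 104.6 rad/s
x(θ) = r cosθ + √(L² − r² sin²θ); with ω constant, a = ω²·d²x/dθ².
d²x/dθ² = −r cosθ − r²(cos2θ)/√u − r⁴ sin²2θ/(4u^{3/2}),  u = L² − r² sin²θ = 0.0253225 m².
Substituting r = 0.0576 m, L = 0.1692 m, θ = 93.4°: d²x/dθ² = +0.024109 m.
a = ω²·d²x/dθ² = (104.6)²·(+0.024109) = +263.86 m/s²;  |a| = 263.86 m/s².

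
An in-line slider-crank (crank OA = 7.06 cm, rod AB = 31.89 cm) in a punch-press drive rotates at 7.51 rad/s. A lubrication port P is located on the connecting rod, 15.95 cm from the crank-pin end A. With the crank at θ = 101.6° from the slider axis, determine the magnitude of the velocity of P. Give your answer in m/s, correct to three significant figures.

0.510

ω = 7.51 rad/s.  Crank-pin speed |V_A| = rω = 0.53021 m/s, perpendicular to OA.
Rod angle: sinφ = −(r/L) sinθ ⇒ φ = -12.525°; ω_rod = −rω cosθ/√(L²−r²sin²θ) = +0.34246 rad/s.
V_P = V_A + ω_rod × AP, with AP = 0.1595 m along the rod.
Components: V_Px = −rω sinθ − a·ω_rod·sinφ = -0.50753 m/s;  V_Py = rω cosθ + a·ω_rod·cosφ = -0.05329 m/s.
|V_P| = √(V_Px² + V_Py²) = 0.51032 m/s.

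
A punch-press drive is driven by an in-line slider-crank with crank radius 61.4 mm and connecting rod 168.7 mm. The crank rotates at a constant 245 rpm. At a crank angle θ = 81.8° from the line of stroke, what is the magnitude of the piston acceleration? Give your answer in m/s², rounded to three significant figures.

9.31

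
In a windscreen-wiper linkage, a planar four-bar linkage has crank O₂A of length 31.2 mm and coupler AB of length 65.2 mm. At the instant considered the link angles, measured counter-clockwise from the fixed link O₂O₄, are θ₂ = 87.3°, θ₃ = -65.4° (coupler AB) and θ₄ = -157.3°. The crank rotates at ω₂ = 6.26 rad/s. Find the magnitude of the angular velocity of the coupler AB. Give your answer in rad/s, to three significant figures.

ω₂ = 6.26 rad/s
Differentiating the loop-closure r₂e^{iθ₂}+r₃e^{iθ₃}=r₁+r₄e^{iθ₄} gives r₂ω₂e^{iθ₂}+r₃ω₃e^{iθ₃}=r₄ω₄e^{iθ₄}.
Eliminating the other unknown: ω₃ = r₂ω₂ sin(θ₄−θ₂) / [r₃ sin(θ₃−θ₄)].
Numerator sine = +0.90334; denominator sine = +0.99945.
Result = 0.0312·6.26·(+0.90334) / (0.0652·(+0.99945)) = +2.7075 rad/s; magnitude 2.7075 rad/s.

2.71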